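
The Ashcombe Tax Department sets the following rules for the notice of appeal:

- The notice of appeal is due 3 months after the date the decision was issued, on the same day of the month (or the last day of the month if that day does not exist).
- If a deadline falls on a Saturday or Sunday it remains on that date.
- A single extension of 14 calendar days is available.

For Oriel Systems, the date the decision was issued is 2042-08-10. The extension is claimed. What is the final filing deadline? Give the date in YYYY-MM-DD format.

2042-11-24

Moving 3 months forward from 2042-08-10 on the corresponding day gives 2042-11-10.
2042-11-10 falls on a Monday. The rules make no weekend/holiday allowance, so it remains 2042-11-10.
With the 14-day extension, 2042-11-10 becomes 2042-11-24.
2042-11-24 falls on a Monday. The rules make no weekend/holiday allowance, so it remains 2042-11-24.
Deadline: 2042-11-24.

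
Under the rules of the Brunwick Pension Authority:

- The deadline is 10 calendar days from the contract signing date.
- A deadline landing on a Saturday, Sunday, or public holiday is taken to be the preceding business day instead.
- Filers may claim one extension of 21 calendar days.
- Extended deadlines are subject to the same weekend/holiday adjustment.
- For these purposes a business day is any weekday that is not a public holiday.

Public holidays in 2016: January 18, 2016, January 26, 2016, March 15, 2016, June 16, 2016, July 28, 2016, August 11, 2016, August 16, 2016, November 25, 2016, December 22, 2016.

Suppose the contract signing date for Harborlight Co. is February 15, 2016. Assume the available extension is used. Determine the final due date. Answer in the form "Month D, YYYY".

Trigger date February 15, 2016 + 10 calendar days = February 25, 2016.
February 25, 2016 is a Thursday and not a listed holiday, so it stands.
The 21-calendar-day extension moves the deadline from February 25, 2016 to March 17, 2016.
Since March 17, 2016 is a Thursday and not a holiday, the date is unchanged.
So the filing is due March 17, 2016.

March 17, 2016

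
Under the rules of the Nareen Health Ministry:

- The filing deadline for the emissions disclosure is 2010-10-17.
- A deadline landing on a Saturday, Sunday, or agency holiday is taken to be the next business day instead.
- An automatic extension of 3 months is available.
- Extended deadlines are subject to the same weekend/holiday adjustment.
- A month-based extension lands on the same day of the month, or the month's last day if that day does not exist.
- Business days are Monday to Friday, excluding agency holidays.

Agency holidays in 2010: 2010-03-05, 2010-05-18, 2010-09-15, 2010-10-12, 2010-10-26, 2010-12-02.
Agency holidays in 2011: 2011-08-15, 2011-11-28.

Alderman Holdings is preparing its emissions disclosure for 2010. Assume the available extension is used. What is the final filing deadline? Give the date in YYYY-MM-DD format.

2011-01-18

Start from the fixed due date, 2010-10-17.
2010-10-17 falls on a Sunday. Rolling to the next business day gives 2010-10-18, a Monday.
The 3 months extension carries 2010-10-18 to 2011-01-18.
2011-01-18 is a Tuesday and not a listed holiday, so it stands.
Deadline: 2011-01-18.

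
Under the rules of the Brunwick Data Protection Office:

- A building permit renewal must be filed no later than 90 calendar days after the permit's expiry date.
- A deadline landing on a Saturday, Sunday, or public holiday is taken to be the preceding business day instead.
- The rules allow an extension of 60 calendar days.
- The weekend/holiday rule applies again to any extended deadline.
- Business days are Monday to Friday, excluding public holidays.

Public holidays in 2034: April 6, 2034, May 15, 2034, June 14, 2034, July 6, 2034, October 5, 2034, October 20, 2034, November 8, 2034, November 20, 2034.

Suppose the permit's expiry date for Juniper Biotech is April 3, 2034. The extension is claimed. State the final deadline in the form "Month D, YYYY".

90 calendar days after April 3, 2034 is July 2, 2034.
Because July 2, 2034 is a Sunday, the deadline becomes June 30, 2034 (Friday).
The 60-calendar-day extension moves the deadline from June 30, 2034 to August 29, 2034.
Since August 29, 2034 is a Tuesday and not a holiday, the date is unchanged.
The final due date is August 29, 2034.

August 29, 2034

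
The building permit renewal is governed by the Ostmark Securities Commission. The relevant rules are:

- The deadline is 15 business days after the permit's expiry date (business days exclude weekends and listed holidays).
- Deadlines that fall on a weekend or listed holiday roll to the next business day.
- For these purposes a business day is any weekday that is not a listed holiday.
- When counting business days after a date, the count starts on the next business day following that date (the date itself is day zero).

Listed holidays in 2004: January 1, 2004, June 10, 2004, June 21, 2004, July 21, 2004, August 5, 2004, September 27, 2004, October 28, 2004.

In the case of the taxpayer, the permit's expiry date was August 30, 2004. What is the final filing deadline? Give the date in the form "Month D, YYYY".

Counting 15 business days after August 30, 2004 (skipping weekends and listed holidays) reaches September 20, 2004.
September 20, 2004 (Monday) is already a business day.
So the filing is due September 20, 2004.

September 20, 2004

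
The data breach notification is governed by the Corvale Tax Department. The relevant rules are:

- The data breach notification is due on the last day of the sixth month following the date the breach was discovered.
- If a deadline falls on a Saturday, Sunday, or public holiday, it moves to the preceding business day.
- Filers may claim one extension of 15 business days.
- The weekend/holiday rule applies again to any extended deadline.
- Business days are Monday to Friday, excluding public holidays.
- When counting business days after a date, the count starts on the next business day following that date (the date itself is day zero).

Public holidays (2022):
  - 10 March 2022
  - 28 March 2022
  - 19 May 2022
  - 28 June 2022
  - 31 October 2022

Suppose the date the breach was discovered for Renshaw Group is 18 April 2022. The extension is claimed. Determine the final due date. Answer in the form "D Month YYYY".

21 November 2022

The sixth month after 18 April 2022 is October 2022, whose last day is 31 October 2022.
31 October 2022 falls on a listed holiday. Rolling to the preceding business day gives 28 October 2022, a Friday.
Counting 15 further business days from 28 October 2022 reaches 21 November 2022.
Since 21 November 2022 is a Monday and not a holiday, the date is unchanged.
So the filing is due 21 November 2022.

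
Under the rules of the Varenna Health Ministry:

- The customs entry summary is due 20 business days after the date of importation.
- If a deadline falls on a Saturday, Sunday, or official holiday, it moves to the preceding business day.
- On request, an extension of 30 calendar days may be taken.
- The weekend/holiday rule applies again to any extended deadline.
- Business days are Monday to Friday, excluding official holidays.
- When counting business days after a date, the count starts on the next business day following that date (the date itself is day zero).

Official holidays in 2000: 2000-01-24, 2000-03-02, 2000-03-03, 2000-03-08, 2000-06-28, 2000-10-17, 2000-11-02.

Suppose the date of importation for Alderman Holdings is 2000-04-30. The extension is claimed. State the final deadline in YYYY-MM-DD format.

2000-06-23

20 business days after 2000-04-30, excluding weekends and holidays, is 2000-05-26.
2000-05-26 (Friday) is already a business day.
The 30-calendar-day extension moves the deadline from 2000-05-26 to 2000-06-25.
2000-06-25 is a Sunday, so it moves to the preceding business day, 2000-06-23 (Friday).
Deadline: 2000-06-23.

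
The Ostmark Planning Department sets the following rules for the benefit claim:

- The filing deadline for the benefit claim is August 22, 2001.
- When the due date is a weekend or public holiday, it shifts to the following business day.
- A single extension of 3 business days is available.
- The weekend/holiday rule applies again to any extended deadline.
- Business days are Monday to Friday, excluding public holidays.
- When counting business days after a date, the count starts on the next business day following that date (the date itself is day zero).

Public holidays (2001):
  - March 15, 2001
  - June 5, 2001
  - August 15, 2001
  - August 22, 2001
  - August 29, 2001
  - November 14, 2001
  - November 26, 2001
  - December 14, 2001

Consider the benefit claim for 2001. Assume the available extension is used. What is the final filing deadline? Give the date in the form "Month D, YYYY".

The statutory due date is August 22, 2001.
August 22, 2001 falls on a listed holiday. Rolling to the next business day gives August 23, 2001, a Thursday.
Applying the 3-business-day extension: 3 business days after August 23, 2001 is August 28, 2001.
Since August 28, 2001 is a Tuesday and not a holiday, the date is unchanged.
The final due date is August 28, 2001.

August 28, 2001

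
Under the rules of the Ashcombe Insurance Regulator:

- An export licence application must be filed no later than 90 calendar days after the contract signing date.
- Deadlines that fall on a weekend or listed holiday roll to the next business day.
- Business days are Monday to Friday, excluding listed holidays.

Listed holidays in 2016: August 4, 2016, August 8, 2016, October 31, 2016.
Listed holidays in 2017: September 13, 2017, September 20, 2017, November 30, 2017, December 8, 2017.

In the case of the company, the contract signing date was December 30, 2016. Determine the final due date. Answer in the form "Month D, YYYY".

March 30, 2017

Adding 90 calendar days to December 30, 2016 gives March 30, 2017.
March 30, 2017 (Thursday) is already a business day.
The final due date is March 30, 2017.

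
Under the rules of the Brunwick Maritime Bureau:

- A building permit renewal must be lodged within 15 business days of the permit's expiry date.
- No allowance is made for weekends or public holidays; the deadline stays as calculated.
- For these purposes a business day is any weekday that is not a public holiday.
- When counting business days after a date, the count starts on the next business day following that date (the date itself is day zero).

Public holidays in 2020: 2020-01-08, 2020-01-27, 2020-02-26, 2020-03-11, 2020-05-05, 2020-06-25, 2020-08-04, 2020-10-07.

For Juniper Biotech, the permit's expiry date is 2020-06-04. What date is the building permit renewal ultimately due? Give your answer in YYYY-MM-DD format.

15 business days after 2020-06-04, excluding weekends and holidays, is 2020-06-26.
2020-06-26 falls on a Friday. The rules make no weekend/holiday allowance, so it remains 2020-06-26.
So the filing is due 2020-06-26.

2020-06-26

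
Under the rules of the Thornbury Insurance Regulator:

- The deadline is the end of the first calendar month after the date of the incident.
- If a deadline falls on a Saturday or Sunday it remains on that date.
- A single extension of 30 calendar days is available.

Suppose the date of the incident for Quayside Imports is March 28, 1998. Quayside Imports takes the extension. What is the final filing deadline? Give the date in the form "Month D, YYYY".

1 month after March 28, 1998 falls in April 1998; the last day of that month is April 30, 1998.
No adjustment is made for weekends or holidays, so April 30, 1998 stands.
The 30-calendar-day extension moves the deadline from April 30, 1998 to May 30, 1998.
No adjustment is made for weekends or holidays, so May 30, 1998 stands.
So the filing is due May 30, 1998.

May 30, 1998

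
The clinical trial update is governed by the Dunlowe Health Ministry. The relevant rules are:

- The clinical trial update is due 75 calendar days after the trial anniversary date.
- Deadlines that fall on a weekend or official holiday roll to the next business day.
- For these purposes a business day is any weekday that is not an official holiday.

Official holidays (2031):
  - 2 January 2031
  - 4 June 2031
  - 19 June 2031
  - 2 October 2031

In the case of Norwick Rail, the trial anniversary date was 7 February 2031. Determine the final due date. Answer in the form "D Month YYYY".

75 calendar days after 7 February 2031 is 23 April 2031.
23 April 2031 is a Wednesday and not a listed holiday, so it stands.
Deadline: 23 April 2031.

23 April 2031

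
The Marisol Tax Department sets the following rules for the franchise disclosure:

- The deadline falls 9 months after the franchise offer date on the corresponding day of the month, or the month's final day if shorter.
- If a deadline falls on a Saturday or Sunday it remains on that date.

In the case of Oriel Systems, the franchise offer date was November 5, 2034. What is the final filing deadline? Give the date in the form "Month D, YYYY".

Moving 9 months forward from November 5, 2034 on the corresponding day gives August 5, 2035.
August 5, 2035 is a Sunday; no weekend or holiday adjustment applies.
The final due date is August 5, 2035.

August 5, 2035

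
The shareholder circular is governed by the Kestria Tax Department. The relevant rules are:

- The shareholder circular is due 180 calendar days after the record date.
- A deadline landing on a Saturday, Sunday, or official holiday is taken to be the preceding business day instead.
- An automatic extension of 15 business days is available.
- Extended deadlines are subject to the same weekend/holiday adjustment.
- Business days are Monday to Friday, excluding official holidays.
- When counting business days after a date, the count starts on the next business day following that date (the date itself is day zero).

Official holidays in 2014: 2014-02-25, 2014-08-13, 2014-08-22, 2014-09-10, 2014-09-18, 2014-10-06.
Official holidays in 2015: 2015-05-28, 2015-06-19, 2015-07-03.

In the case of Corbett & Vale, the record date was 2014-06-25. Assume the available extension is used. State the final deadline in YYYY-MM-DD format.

2015-01-12

Trigger date 2014-06-25 + 180 calendar days = 2014-12-22.
2014-12-22 is a Monday and not a listed holiday, so it stands.
Counting 15 further business days from 2014-12-22 reaches 2015-01-12.
2015-01-12 (Monday) is already a business day.
Final deadline: 2015-01-12.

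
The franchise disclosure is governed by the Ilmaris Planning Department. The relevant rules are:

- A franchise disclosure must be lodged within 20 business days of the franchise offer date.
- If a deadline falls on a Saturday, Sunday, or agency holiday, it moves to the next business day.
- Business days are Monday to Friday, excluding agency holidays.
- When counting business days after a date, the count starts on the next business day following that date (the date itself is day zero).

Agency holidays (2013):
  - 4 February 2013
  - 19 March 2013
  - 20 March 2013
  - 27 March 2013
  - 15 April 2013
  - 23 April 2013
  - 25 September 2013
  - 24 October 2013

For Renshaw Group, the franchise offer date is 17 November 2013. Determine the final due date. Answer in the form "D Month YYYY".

Starting the day after 17 November 2013 and counting 20 business days lands on 13 December 2013.
13 December 2013 falls on a Friday, which is a business day, so no adjustment is needed.
The final due date is 13 December 2013.

13 December 2013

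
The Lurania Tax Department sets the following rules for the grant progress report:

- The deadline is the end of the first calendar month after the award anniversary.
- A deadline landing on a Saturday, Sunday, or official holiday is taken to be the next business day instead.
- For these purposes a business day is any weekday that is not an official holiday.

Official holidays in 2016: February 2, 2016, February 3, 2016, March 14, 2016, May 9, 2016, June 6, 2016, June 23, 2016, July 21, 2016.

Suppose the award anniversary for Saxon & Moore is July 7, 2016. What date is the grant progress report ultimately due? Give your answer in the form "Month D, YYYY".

1 month after July 7, 2016 is August 2016; that month ends on August 31, 2016.
August 31, 2016 falls on a Wednesday, which is a business day, so no adjustment is needed.
The final due date is August 31, 2016.

August 31, 2016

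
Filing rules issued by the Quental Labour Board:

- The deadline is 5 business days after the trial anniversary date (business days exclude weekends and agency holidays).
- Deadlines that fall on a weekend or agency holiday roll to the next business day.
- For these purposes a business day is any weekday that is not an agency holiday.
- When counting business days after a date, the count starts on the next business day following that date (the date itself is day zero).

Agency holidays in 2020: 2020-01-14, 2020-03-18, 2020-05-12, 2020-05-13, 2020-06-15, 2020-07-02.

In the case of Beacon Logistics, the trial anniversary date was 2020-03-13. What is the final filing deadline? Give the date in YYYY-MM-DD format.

2020-03-23

Starting the day after 2020-03-13 and counting 5 business days lands on 2020-03-23.
2020-03-23 is a Monday and not a listed holiday, so it stands.
Deadline: 2020-03-23.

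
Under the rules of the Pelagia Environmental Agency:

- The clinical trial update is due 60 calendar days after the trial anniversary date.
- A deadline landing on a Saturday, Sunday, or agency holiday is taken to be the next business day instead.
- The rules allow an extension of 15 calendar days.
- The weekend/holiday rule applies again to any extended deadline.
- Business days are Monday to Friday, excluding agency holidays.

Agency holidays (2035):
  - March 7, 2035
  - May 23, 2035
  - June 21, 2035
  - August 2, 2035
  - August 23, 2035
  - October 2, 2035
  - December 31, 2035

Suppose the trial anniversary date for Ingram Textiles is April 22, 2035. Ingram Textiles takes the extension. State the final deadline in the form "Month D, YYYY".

60 calendar days after April 22, 2035 is June 21, 2035.
Because June 21, 2035 is a listed holiday, the deadline becomes June 22, 2035 (Friday).
With the 15-day extension, June 22, 2035 becomes July 7, 2035.
July 7, 2035 falls on a Saturday. Rolling to the next business day gives July 9, 2035, a Monday.
Final deadline: July 9, 2035.

July 9, 2035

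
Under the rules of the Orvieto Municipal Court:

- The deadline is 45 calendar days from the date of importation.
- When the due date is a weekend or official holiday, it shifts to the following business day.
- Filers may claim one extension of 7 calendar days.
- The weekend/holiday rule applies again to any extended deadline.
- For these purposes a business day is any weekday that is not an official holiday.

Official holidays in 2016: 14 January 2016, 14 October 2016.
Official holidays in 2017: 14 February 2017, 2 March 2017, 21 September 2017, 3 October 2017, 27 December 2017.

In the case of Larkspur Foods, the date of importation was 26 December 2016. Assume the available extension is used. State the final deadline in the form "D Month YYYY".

16 February 2017

Adding 45 calendar days to 26 December 2016 gives 9 February 2017.
9 February 2017 (Thursday) is already a business day.
The 7-calendar-day extension moves the deadline from 9 February 2017 to 16 February 2017.
Since 16 February 2017 is a Thursday and not a holiday, the date is unchanged.
Final deadline: 16 February 2017.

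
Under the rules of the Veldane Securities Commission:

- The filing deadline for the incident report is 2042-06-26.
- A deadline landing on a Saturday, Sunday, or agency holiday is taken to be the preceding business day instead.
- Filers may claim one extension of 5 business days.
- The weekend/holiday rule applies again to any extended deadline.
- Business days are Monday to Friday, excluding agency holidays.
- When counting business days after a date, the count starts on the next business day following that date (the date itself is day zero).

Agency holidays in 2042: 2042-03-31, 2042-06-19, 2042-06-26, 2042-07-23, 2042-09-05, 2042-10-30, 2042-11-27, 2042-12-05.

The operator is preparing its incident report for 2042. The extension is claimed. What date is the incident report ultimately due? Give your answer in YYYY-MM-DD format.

Start from the fixed due date, 2042-06-26.
Because 2042-06-26 is a listed holiday, the deadline becomes 2042-06-25 (Wednesday).
Applying the 5-business-day extension: 5 business days after 2042-06-25 is 2042-07-03.
2042-07-03 is a Thursday and not a listed holiday, so it stands.
The final due date is 2042-07-03.

2042-07-03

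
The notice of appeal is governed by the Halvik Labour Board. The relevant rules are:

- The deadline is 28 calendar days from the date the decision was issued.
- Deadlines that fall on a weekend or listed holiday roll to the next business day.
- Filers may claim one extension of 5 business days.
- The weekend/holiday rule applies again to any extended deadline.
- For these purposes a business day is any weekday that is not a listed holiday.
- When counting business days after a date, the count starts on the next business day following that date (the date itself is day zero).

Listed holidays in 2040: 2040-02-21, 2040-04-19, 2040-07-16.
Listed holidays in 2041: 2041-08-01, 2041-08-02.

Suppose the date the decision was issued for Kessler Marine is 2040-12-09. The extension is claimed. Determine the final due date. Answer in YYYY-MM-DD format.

2041-01-14

From 2040-12-09, 28 calendar days later is 2041-01-06.
2041-01-06 is a Sunday; the next business day is 2041-01-07 (Monday).
Applying the 5-business-day extension: 5 business days after 2041-01-07 is 2041-01-14.
Since 2041-01-14 is a Monday and not a holiday, the date is unchanged.
So the filing is due 2041-01-14.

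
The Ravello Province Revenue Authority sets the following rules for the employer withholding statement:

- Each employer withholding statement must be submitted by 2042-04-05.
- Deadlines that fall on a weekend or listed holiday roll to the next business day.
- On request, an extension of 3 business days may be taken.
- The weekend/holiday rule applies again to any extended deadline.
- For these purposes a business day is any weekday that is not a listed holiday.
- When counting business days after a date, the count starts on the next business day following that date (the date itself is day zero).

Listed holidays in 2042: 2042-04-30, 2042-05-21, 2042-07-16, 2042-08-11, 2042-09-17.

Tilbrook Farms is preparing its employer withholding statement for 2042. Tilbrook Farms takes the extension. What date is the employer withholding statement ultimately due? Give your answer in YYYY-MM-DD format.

2042-04-10

The stated deadline is 2042-04-05.
2042-04-05 falls on a Saturday. Rolling to the next business day gives 2042-04-07, a Monday.
Counting 3 further business days from 2042-04-07 reaches 2042-04-10.
2042-04-10 falls on a Thursday, which is a business day, so no adjustment is needed.
The final due date is 2042-04-10.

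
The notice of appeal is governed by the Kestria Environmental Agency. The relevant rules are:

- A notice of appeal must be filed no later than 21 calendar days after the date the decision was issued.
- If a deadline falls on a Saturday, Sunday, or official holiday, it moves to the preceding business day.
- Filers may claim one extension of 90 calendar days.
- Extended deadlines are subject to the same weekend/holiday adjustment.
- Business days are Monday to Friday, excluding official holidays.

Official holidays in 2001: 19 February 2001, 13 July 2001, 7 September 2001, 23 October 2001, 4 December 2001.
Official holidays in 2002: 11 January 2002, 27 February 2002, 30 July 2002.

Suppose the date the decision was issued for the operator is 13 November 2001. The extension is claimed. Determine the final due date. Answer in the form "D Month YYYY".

21 calendar days after 13 November 2001 is 4 December 2001.
4 December 2001 falls on a listed holiday. Rolling to the preceding business day gives 3 December 2001, a Monday.
Add the 90 calendar-day extension to 3 December 2001: 3 March 2002.
3 March 2002 is a Sunday; the preceding business day is 1 March 2002 (Friday).
So the filing is due 1 March 2002.

1 March 2002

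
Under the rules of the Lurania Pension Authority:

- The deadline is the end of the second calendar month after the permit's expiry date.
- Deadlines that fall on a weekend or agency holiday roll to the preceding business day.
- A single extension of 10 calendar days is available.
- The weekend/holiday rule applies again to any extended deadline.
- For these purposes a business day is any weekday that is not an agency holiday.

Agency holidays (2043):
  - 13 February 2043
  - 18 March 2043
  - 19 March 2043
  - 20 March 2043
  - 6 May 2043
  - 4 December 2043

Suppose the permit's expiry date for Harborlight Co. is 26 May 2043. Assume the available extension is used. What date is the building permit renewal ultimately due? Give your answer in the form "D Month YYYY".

10 August 2043

The second month after 26 May 2043 is July 2043, whose last day is 31 July 2043.
31 July 2043 (Friday) is already a business day.
The 10-calendar-day extension moves the deadline from 31 July 2043 to 10 August 2043.
Since 10 August 2043 is a Monday and not a holiday, the date is unchanged.
So the filing is due 10 August 2043.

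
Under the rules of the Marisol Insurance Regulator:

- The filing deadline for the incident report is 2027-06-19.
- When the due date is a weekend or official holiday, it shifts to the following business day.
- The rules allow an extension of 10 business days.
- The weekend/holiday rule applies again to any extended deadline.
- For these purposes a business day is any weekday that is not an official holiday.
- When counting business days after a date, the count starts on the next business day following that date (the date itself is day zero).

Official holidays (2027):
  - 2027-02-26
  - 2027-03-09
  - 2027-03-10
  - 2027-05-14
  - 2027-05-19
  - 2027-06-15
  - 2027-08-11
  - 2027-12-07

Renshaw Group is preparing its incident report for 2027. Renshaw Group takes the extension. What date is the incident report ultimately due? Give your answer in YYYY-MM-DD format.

2027-07-05

Start from the fixed due date, 2027-06-19.
2027-06-19 falls on a Saturday. Rolling to the next business day gives 2027-06-21, a Monday.
Applying the 10-business-day extension: 10 business days after 2027-06-21 is 2027-07-05.
2027-07-05 (Monday) is already a business day.
Deadline: 2027-07-05.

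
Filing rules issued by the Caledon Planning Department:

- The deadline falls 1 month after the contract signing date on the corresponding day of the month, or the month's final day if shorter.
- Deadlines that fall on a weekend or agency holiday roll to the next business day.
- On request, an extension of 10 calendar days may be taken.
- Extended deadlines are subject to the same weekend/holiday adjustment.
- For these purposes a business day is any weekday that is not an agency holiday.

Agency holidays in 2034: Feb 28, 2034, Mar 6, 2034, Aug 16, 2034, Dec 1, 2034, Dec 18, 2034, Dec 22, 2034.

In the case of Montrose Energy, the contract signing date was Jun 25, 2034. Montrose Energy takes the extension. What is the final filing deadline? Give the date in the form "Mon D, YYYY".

1 month after Jun 25, 2034, on the same day of the month, is Jul 25, 2034.
Jul 25, 2034 falls on a Tuesday, which is a business day, so no adjustment is needed.
With the 10-day extension, Jul 25, 2034 becomes Aug 4, 2034.
Aug 4, 2034 (Friday) is already a business day.
Deadline: Aug 4, 2034.

Aug 4, 2034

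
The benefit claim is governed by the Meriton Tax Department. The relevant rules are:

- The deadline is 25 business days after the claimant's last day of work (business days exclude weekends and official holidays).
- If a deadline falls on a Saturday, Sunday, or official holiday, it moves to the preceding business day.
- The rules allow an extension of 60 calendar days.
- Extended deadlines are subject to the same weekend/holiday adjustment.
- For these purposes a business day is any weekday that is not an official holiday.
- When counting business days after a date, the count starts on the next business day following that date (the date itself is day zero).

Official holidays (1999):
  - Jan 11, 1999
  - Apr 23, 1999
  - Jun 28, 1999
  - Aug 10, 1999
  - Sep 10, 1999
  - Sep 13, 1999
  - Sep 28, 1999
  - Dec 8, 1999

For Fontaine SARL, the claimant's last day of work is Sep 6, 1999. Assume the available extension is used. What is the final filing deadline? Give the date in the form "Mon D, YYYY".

Counting 25 business days after Sep 6, 1999 (skipping weekends and listed holidays) reaches Oct 14, 1999.
Oct 14, 1999 is a Thursday and not a listed holiday, so it stands.
Applying the 60-calendar-day extension: Oct 14, 1999 + 60 days = Dec 13, 1999.
Dec 13, 1999 falls on a Monday, which is a business day, so no adjustment is needed.
So the filing is due Dec 13, 1999.

Dec 13, 1999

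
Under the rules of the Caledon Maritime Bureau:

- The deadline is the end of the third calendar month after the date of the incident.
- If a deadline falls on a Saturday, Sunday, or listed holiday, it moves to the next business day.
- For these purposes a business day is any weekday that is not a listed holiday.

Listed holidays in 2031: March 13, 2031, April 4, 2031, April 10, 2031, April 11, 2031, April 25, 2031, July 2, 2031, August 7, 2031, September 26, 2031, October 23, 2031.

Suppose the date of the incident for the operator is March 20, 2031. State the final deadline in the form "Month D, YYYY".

June 30, 2031

3 months after March 20, 2031 falls in June 2031; the last day of that month is June 30, 2031.
June 30, 2031 is a Monday and not a listed holiday, so it stands.
Deadline: June 30, 2031.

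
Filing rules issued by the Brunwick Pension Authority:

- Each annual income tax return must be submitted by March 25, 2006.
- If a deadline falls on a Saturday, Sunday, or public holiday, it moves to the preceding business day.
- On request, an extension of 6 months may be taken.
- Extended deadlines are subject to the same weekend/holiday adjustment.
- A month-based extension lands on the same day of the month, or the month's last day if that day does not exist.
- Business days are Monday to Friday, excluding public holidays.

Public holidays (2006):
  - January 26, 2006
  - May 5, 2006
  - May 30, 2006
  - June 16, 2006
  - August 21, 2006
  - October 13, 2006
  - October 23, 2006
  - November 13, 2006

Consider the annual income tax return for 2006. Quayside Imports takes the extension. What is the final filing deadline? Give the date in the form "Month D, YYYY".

The stated deadline is March 25, 2006.
March 25, 2006 falls on a Saturday. Rolling to the preceding business day gives March 24, 2006, a Friday.
Applying the 6 months extension: 6 months after March 24, 2006 is September 24, 2006.
September 24, 2006 is a Sunday; the preceding business day is September 22, 2006 (Friday).
So the filing is due September 22, 2006.

September 22, 2006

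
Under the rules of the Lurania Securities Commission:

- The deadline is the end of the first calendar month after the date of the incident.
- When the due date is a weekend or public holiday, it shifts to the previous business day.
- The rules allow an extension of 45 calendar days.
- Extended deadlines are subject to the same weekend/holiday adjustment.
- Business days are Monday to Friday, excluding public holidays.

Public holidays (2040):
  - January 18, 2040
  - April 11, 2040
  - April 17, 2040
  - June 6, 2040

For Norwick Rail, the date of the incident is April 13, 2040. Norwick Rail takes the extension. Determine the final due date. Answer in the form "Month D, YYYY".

1 month after April 13, 2040 is May 2040; that month ends on May 31, 2040.
Since May 31, 2040 is a Thursday and not a holiday, the date is unchanged.
The 45-calendar-day extension moves the deadline from May 31, 2040 to July 15, 2040.
July 15, 2040 falls on a Sunday. Rolling to the preceding business day gives July 13, 2040, a Friday.
The final due date is July 13, 2040.

July 13, 2040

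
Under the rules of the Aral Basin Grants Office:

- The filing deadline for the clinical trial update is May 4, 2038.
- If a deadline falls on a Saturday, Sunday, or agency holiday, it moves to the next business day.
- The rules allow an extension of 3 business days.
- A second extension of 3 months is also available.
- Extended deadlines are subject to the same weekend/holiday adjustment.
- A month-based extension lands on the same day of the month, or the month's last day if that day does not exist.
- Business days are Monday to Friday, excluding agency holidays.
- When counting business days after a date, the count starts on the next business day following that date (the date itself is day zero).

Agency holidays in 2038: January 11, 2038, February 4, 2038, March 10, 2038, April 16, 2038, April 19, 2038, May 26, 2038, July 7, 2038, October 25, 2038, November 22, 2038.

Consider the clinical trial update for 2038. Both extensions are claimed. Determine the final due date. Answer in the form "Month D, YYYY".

The statutory due date is May 4, 2038.
May 4, 2038 (Tuesday) is already a business day.
Counting 3 further business days from May 4, 2038 reaches May 7, 2038.
May 7, 2038 is a Friday and not a listed holiday, so it stands.
Applying the 3 months extension: 3 months after May 7, 2038 is August 7, 2038.
August 7, 2038 is a Saturday; the next business day is August 9, 2038 (Monday).
The final due date is August 9, 2038.

August 9, 2038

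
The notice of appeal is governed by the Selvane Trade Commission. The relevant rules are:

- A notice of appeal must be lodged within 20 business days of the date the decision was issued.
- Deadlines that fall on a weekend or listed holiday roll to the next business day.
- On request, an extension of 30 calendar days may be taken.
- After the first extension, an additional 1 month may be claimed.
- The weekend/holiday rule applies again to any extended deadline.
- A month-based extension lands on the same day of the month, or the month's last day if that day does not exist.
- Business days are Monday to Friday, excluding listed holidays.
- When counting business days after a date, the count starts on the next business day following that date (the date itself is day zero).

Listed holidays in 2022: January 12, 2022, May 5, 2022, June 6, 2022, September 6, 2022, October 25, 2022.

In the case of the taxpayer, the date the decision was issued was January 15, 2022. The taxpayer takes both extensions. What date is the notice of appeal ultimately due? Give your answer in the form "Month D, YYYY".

April 14, 2022

20 business days after January 15, 2022, excluding weekends and holidays, is February 11, 2022.
February 11, 2022 is a Friday and not a listed holiday, so it stands.
Add the 30 calendar-day extension to February 11, 2022: March 13, 2022.
March 13, 2022 is a Sunday, so it moves to the next business day, March 14, 2022 (Monday).
The 1 month extension carries March 14, 2022 to April 14, 2022.
Since April 14, 2022 is a Thursday and not a holiday, the date is unchanged.
Deadline: April 14, 2022.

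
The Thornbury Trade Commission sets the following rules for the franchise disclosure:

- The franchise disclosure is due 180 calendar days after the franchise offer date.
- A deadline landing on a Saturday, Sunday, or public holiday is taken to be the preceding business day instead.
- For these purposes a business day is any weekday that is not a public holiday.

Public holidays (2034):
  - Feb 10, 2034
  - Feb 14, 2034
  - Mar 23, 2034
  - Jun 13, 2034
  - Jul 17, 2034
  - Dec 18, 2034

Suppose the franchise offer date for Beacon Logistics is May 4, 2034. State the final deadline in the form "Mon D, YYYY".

180 calendar days after May 4, 2034 is Oct 31, 2034.
Oct 31, 2034 falls on a Tuesday, which is a business day, so no adjustment is needed.
The final due date is Oct 31, 2034.

Oct 31, 2034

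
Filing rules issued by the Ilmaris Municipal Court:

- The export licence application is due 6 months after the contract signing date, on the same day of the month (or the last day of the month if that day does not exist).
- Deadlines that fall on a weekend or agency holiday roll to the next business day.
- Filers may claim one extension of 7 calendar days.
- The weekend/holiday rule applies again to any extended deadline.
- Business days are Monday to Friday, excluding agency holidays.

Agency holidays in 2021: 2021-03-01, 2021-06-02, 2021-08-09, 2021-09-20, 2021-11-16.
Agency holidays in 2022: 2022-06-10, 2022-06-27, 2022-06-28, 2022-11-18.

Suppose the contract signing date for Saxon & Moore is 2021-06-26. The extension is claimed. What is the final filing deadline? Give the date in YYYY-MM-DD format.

2022-01-03

6 months after 2021-06-26, on the same day of the month, is 2021-12-26.
Because 2021-12-26 is a Sunday, the deadline becomes 2021-12-27 (Monday).
Add the 7 calendar-day extension to 2021-12-27: 2022-01-03.
Since 2022-01-03 is a Monday and not a holiday, the date is unchanged.
The final due date is 2022-01-03.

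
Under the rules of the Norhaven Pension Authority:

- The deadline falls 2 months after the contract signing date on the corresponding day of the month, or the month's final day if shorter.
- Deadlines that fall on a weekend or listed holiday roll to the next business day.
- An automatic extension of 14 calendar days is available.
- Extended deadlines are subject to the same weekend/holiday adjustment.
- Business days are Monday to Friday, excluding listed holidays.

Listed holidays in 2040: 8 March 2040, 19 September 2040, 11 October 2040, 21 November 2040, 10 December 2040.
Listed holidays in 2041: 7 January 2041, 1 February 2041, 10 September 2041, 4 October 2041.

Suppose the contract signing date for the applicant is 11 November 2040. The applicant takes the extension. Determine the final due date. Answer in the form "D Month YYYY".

25 January 2041

Moving 2 months forward from 11 November 2040 on the corresponding day gives 11 January 2041.
11 January 2041 is a Friday and not a listed holiday, so it stands.
Applying the 14-calendar-day extension: 11 January 2041 + 14 days = 25 January 2041.
25 January 2041 falls on a Friday, which is a business day, so no adjustment is needed.
The final due date is 25 January 2041.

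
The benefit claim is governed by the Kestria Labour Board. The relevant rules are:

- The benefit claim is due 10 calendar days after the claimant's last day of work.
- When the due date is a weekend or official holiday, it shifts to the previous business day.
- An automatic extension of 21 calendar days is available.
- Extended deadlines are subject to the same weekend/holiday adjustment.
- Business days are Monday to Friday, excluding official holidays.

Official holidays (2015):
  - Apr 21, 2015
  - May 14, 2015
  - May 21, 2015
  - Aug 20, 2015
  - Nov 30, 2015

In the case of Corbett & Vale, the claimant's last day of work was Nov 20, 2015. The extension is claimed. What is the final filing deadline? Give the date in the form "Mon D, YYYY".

Adding 10 calendar days to Nov 20, 2015 gives Nov 30, 2015.
Nov 30, 2015 is a listed holiday; the preceding business day is Nov 27, 2015 (Friday).
With the 21-day extension, Nov 27, 2015 becomes Dec 18, 2015.
Dec 18, 2015 is a Friday and not a listed holiday, so it stands.
Final deadline: Dec 18, 2015.

Dec 18, 2015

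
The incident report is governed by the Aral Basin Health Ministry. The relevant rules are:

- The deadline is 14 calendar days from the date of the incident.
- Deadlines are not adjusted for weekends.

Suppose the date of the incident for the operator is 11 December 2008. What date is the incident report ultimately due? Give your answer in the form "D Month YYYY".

25 December 2008

Adding 14 calendar days to 11 December 2008 gives 25 December 2008.
25 December 2008 falls on a Thursday. The rules make no weekend/holiday allowance, so it remains 25 December 2008.
The final due date is 25 December 2008.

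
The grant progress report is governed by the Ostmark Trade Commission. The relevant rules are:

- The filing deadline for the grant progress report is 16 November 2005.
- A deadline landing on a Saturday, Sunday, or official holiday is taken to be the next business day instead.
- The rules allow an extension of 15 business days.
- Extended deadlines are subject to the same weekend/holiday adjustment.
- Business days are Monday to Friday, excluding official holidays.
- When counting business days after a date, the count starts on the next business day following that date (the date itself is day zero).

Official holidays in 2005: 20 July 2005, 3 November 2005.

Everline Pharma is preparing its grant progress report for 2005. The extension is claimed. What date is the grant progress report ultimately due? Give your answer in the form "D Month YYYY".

7 December 2005

The stated deadline is 16 November 2005.
16 November 2005 is a Wednesday and not a listed holiday, so it stands.
The 15-business-day extension runs from 16 November 2005 to 7 December 2005.
7 December 2005 is a Wednesday and not a listed holiday, so it stands.
Deadline: 7 December 2005.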